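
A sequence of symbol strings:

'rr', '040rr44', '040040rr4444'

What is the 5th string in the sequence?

040040040040rr44444444

Every step adds 040 to the front and 44 to the end of the previous string.
From 040040rr4444, 2 further steps: 040040rr4444 → 040040040rr444444 → (answer).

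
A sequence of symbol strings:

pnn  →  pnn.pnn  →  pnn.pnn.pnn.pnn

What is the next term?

s(k+1) = s(k)·.·s(k) — each term doubles the last with '.' between the halves.
So the next term is two copies of pnn.pnn.pnn.pnn with '.' between the halves.

pnn.pnn.pnn.pnn.pnn.pnn.pnn.pnn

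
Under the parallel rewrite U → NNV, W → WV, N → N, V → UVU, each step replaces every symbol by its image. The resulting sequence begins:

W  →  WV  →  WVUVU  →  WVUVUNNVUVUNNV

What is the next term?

WVUVUNNVUVUNNVNNUVUNNVUVUNNVNNUVU

Applying the rule to each of the 14 symbols of WVUVUNNVUVUNNV gives the pieces WV UVU NNV UVU NNV N N UVU NNV UVU NNV N N UVU, which concatenate to the answer.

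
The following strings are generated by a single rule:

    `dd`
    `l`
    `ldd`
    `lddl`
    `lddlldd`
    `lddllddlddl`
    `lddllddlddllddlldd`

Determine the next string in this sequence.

From term 3 onward, concatenate the last term with the second-to-last: l·dd = ldd, ldd·l = lddl, …
The next term joins lddllddlddllddlldd and lddllddlddl.

lddllddlddllddllddlddllddlddl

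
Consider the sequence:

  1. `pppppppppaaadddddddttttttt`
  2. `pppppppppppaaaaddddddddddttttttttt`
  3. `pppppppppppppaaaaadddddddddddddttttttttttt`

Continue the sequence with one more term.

pppppppppppppppaaaaaaddddddddddddddddttttttttttttt

Reading off run lengths: p runs 9, 11, 13; a runs 3, 4, 5; d runs 7, 10, 13; t runs 7, 9, 11 — each is linear in n, where the shown terms are n = 3, 4, 5.
Setting n = 6 gives 15, 6, 16, 13 characters in each block.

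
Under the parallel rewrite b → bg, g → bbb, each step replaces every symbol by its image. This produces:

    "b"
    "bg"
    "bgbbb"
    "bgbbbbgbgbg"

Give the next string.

Apply φ to bgbbbbgbgbg symbol by symbol: b→bg, g→bbb, b→bg, b→bg, b→bg, b→bg, g→bbb, b→bg, g→bbb, b→bg, g→bbb; joined: bg bbb bg bg bg bg bbb bg bbb bg bbb.

bgbbbbgbgbgbgbbbbgbbbbgbbb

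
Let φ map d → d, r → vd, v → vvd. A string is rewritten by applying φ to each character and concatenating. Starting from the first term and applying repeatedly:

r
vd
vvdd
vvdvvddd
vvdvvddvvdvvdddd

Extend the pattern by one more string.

Rewriting the 16 symbols of vvdvvddvvdvvdddd one by one yields vvd vvd d vvd vvd d d vvd vvd d vvd vvd d d d d; concatenated:

vvdvvddvvdvvdddvvdvvddvvdvvddddd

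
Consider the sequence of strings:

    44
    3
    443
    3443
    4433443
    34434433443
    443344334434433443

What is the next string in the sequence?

Each term (from the third on) is the two preceding terms concatenated in order: term 3 = 44·3 = 443.
Continuing: 34434433443 · 443344334434433443 gives term 8.

34434433443443344334434433443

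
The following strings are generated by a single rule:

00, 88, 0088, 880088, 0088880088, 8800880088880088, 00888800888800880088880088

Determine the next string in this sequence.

From term 3 onward, concatenate the second-to-last term with the last: 00·88 = 0088, 88·0088 = 880088, …
The next term joins 8800880088880088 and 00888800888800880088880088.

880088008888008800888800888800880088880088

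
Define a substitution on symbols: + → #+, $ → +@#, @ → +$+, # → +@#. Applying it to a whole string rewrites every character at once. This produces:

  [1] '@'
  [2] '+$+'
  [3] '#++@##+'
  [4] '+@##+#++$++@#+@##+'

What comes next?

#++$++@#+@##++@##+#++@##+#++$++@##++$++@#+@##+

Replace each of the 18 characters of +@##+#++$++@#+@##+ in place — #+ +$+ +@# +@# #+ +@# #+ #+ +@# #+ #+ +$+ +@# #+ +$+ +@# +@# #+ — and concatenate.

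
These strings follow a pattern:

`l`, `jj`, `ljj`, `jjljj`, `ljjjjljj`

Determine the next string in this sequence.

jjljjljjjjljj

From term 3 onward, concatenate the second-to-last term with the last: l·jj = ljj, jj·ljj = jjljj, …
Continuing: jjljj · ljjjjljj gives term 6.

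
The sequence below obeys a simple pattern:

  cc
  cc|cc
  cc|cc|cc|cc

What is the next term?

cc|cc|cc|cc|cc|cc|cc|cc

Every step duplicates the string with '|' between the halves.
So the next term is two copies of cc|cc|cc|cc with '|' between the halves.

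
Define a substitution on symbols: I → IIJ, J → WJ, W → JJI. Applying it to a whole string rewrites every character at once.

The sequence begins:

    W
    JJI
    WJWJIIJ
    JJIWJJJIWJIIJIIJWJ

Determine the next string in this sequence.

Rewriting the 18 symbols of JJIWJJJIWJIIJIIJWJ one by one yields WJ WJ IIJ JJI WJ WJ WJ IIJ JJI WJ IIJ IIJ WJ IIJ IIJ WJ JJI WJ; concatenated:

WJWJIIJJJIWJWJWJIIJJJIWJIIJIIJWJIIJIIJWJJJIWJ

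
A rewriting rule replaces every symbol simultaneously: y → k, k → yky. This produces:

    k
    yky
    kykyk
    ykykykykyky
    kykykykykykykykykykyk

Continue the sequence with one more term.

ykykykykykykykykykykykykykykykykykykykykyky

φ(kykykykykykykykykykyk) expands symbol-by-symbol to yky k yky k yky k yky k yky k yky k yky k yky k yky k yky k yky; joining the 21 pieces gives the next term.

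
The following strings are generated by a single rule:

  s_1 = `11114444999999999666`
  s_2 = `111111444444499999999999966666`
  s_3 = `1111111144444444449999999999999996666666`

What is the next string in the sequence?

11111111114444444444444999999999999999999666666666

Reading off run lengths: 1 runs 4, 6, 8; 4 runs 4, 7, 10; 9 runs 9, 12, 15; 6 runs 3, 5, 7 — each is linear in n, where the shown terms are n = 2, 3, 4.
For the next term, n = 5, so the run lengths are 10, 13, 18, 9.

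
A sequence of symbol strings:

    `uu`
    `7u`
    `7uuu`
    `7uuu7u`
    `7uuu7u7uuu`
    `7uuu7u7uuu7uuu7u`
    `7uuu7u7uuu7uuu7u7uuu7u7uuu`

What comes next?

7uuu7u7uuu7uuu7u7uuu7u7uuu7uuu7u7uuu7uuu7u

This is a Fibonacci-style word recurrence s(k) = s(k−1)·s(k−2): e.g. 7u·uu = 7uuu.
So term 8 is 7uuu7u7uuu7uuu7u7uuu7u7uuu·7uuu7u7uuu7uuu7u.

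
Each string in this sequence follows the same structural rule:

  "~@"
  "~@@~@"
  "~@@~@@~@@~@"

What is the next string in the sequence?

Each string is two copies of the previous one joined by '@'.
One more doubling of ~@@~@@~@@~@ gives the answer.

~@@~@@~@@~@@~@@~@@~@@~@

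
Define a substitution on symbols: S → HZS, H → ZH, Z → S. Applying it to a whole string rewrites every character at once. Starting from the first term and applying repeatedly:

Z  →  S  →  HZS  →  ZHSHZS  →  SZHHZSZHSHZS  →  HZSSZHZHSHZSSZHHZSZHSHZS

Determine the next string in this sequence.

ZHSHZSHZSSZHSZHHZSZHSHZSHZSSZHZHSHZSSZHHZSZHSHZS

Applying the rule to each of the 24 symbols of HZSSZHZHSHZSSZHHZSZHSHZS gives the pieces ZH S HZS HZS S ZH S ZH HZS ZH S HZS HZS S ZH ZH S HZS S ZH HZS ZH S HZS, which concatenate to the answer.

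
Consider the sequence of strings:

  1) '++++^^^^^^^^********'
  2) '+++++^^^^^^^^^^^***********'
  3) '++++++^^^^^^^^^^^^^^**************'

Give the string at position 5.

Each string has the form +^{n+2} ^^{3n+2} *^{3n+2}, where the shown terms are n = 2, 3, 4.
At n = 6 the blocks have lengths 8, 20, 20.

++++++++^^^^^^^^^^^^^^^^^^^^********************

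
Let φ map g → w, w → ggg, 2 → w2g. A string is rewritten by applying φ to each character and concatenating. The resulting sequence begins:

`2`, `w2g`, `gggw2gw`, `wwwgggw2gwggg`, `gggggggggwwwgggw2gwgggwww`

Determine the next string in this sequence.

Rewriting the 25 symbols of gggggggggwwwgggw2gwgggwww one by one yields w w w w w w w w w ggg ggg ggg w w w ggg w2g w ggg w w w ggg ggg ggg; concatenated:

wwwwwwwwwgggggggggwwwgggw2gwgggwwwggggggggg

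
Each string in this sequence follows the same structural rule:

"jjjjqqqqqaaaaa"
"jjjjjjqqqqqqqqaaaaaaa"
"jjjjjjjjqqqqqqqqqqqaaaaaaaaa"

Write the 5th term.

jjjjjjjjjjjjqqqqqqqqqqqqqqqqqaaaaaaaaaaaaa

Reading off run lengths: j runs 4, 6, 8; q runs 5, 8, 11; a runs 5, 7, 9 — each is linear in n (n = 1, 2, …).
At n = 5 the blocks have lengths 12, 17, 13.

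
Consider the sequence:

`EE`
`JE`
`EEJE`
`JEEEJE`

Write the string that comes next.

Each term (from the third on) is the two preceding terms concatenated in order: term 3 = EE·JE = EEJE.
Continuing: EEJE · JEEEJE gives term 5.

EEJEJEEEJE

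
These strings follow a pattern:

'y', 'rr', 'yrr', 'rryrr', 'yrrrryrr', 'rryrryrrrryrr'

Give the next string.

This is a Fibonacci-style word recurrence s(k) = s(k−2)·s(k−1): e.g. y·rr = yrr.
Continuing: yrrrryrr · rryrryrrrryrr gives term 7.

yrrrryrrrryrryrrrryrr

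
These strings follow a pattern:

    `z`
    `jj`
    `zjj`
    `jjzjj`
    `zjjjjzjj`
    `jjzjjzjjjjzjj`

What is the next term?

This is a Fibonacci-style word recurrence s(k) = s(k−2)·s(k−1): e.g. z·jj = zjj.
So term 7 is zjjjjzjj·jjzjjzjjjjzjj.

zjjjjzjjjjzjjzjjjjzjj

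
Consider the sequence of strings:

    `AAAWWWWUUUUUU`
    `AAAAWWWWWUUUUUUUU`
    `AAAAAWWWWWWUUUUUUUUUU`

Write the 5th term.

Reading off run lengths: A runs 3, 4, 5; W runs 4, 5, 6; U runs 6, 8, 10 — each is linear in n, where the shown terms are n = 3, 4, 5.
At n = 7 the blocks have lengths 7, 8, 14.

AAAAAAAWWWWWWWWUUUUUUUUUUUUUU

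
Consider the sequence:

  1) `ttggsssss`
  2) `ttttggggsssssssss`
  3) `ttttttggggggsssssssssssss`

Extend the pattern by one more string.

ttttttttggggggggsssssssssssssssss

Each string has the form t^{2n} g^{2n} s^{4n+1} (n = 1, 2, …).
At n = 4 the blocks have lengths 8, 8, 17.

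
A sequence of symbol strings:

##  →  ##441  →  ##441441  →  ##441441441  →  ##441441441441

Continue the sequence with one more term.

The strings grow by a fixed suffix 441 each time.
So the next term is ##441441441441·441.

##441441441441441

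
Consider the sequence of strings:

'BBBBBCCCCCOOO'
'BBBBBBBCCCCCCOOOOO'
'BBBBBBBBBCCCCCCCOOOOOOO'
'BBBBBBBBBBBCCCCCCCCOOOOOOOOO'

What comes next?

Each string has the form B^{2n+1} C^{n+3} O^{2n-1}, where the shown terms are n = 2, 3, 4, 5.
For the next term, n = 6, so the run lengths are 13, 9, 11.

BBBBBBBBBBBBBCCCCCCCCCOOOOOOOOOOO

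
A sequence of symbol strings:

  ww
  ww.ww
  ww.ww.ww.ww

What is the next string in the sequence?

s(k+1) = s(k)·.·s(k) — each term doubles the last with '.' between the halves.
One more doubling of ww.ww.ww.ww gives the answer.

ww.ww.ww.ww.ww.ww.ww.ww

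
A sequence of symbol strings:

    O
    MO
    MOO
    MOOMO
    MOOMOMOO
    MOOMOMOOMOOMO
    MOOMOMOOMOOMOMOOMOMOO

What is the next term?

From term 3 onward, concatenate the last term with the second-to-last: MO·O = MOO, MOO·MO = MOOMO, …
The next term joins MOOMOMOOMOOMOMOOMOMOO and MOOMOMOOMOOMO.

MOOMOMOOMOOMOMOOMOMOOMOOMOMOOMOOMO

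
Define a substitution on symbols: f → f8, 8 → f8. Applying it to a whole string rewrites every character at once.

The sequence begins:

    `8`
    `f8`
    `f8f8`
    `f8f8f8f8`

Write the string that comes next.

f8f8f8f8f8f8f8f8

Rewriting each symbol of f8f8f8f8: f→f8, 8→f8, f→f8, 8→f8, f→f8, 8→f8, f→f8, 8→f8, which concatenates to f8 f8 f8 f8 f8 f8 f8 f8.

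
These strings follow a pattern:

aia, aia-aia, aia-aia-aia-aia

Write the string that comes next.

aia-aia-aia-aia-aia-aia-aia-aia

Every step duplicates the string with '-' between the halves.
So the next term is two copies of aia-aia-aia-aia with '-' between the halves.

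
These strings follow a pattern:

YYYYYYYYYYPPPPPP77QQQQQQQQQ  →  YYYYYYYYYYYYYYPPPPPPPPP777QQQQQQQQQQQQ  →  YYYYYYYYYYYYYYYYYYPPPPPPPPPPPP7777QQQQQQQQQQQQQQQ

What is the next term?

YYYYYYYYYYYYYYYYYYYYYYPPPPPPPPPPPPPPP77777QQQQQQQQQQQQQQQQQQ

The n-th term is 4n+2 Y's then 3n P's then n 7's then 3n+3 Q's, where the shown terms are n = 2, 3, 4.
Setting n = 5 gives 22, 15, 5, 18 characters in each block.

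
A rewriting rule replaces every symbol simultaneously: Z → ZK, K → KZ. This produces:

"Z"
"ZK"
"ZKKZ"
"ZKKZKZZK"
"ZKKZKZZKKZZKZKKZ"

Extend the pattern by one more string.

ZKKZKZZKKZZKZKKZKZZKZKKZZKKZKZZK

φ(ZKKZKZZKKZZKZKKZ) expands symbol-by-symbol to ZK KZ KZ ZK KZ ZK ZK KZ KZ ZK ZK KZ ZK KZ KZ ZK; joining the 16 pieces gives the next term.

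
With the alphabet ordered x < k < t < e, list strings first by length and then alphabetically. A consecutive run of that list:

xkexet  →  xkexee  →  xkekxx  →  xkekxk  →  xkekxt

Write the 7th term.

xkekkx

Advancing 2 positions from xkekxt through xkekxt → xkekxe reaches term 7.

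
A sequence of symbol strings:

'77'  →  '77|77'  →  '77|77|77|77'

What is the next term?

Every step duplicates the string with '|' between the halves.
Doubling 77|77|77|77 with '|' between the halves:

77|77|77|77|77|77|77|77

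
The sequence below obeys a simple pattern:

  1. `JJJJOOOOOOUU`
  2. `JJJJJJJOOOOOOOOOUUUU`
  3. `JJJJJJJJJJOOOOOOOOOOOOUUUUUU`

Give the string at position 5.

The n-th term is 3n+1 J's then 3n+3 O's then 2n U's (n = 1, 2, …).
For term 5, n = 5, so the run lengths are 16, 18, 10.

JJJJJJJJJJJJJJJJOOOOOOOOOOOOOOOOOOUUUUUUUUUU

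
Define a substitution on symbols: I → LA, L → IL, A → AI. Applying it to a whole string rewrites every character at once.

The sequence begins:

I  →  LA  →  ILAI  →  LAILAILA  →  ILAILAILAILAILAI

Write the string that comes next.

Rewriting the 16 symbols of ILAILAILAILAILAI one by one yields LA IL AI LA IL AI LA IL AI LA IL AI LA IL AI LA; concatenated:

LAILAILAILAILAILAILAILAILAILAILA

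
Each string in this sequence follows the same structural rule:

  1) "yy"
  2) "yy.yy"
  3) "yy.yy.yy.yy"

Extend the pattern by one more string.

Every step duplicates the string with '.' between the halves.
So the next term is two copies of yy.yy.yy.yy with '.' between the halves.

yy.yy.yy.yy.yy.yy.yy.yy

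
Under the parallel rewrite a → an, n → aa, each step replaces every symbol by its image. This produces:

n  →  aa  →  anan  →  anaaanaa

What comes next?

anaaanananaaanan

Rewriting each symbol of anaaanaa: a→an, n→aa, a→an, a→an, a→an, n→aa, a→an, a→an, which concatenates to an aa an an an aa an an.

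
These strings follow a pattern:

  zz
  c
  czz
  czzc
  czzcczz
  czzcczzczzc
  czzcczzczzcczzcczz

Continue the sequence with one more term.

This is a Fibonacci-style word recurrence s(k) = s(k−1)·s(k−2): e.g. c·zz = czz.
The next term joins czzcczzczzcczzcczz and czzcczzczzc.

czzcczzczzcczzcczzczzcczzczzc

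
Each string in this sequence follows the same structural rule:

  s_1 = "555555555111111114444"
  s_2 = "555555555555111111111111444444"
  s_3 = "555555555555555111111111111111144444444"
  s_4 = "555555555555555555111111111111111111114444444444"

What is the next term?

555555555555555555555111111111111111111111111444444444444

Term n consists of 3n+3 5's, followed by 4n 1's, followed by 2n 4's, where the shown terms are n = 2, 3, 4, 5.
For the next term, n = 6, so the run lengths are 21, 24, 12.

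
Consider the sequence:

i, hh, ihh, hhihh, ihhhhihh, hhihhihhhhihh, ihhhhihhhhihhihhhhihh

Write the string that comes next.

hhihhihhhhihhihhhhihhhhihhihhhhihh

From term 3 onward, concatenate the second-to-last term with the last: i·hh = ihh, hh·ihh = hhihh, …
So term 8 is hhihhihhhhihh·ihhhhihhhhihhihhhhihh.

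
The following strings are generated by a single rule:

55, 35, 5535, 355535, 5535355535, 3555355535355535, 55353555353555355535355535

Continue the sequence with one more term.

From term 3 onward, concatenate the second-to-last term with the last: 55·35 = 5535, 35·5535 = 355535, …
So term 8 is 3555355535355535·55353555353555355535355535.

355535553535553555353555353555355535355535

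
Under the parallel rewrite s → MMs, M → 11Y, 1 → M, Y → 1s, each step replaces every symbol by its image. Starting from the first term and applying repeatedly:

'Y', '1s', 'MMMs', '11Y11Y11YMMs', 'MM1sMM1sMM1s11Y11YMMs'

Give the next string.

11Y11YMMMs11Y11YMMMs11Y11YMMMsMM1sMM1s11Y11YMMs

Replace each of the 21 characters of MM1sMM1sMM1s11Y11YMMs in place — 11Y 11Y M MMs 11Y 11Y M MMs 11Y 11Y M MMs M M 1s M M 1s 11Y 11Y MMs — and concatenate.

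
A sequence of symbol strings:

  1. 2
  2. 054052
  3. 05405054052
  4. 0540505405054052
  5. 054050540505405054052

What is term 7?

0540505405054050540505405054052

The strings grow by a fixed prefix 05405 each time.
From 054050540505405054052, 2 further steps: 054050540505405054052 → 05405054050540505405054052 → (answer).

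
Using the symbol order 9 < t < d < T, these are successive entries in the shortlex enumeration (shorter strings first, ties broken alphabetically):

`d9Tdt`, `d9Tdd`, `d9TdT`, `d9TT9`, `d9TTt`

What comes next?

Treat d9TTt as a base-4 numeral over the given alphabet and add one, carrying through any trailing T's.

d9TTd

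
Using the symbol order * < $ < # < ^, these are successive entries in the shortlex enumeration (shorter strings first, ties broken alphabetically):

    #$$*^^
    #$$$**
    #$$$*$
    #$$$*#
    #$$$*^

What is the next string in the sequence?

#$$$$*

The successor of #$$$*^ increments the rightmost position that isn't already ^ and resets every position after it to *.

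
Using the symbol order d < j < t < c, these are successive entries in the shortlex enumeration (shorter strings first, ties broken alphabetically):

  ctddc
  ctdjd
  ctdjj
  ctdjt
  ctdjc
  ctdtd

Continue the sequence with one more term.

The successor of ctdtd increments the rightmost position that isn't already c and resets every position after it to d.

ctdtj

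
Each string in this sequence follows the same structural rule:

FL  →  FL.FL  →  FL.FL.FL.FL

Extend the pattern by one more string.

Every step duplicates the string with '.' between the halves.
Doubling FL.FL.FL.FL with '.' between the halves:

FL.FL.FL.FL.FL.FL.FL.FL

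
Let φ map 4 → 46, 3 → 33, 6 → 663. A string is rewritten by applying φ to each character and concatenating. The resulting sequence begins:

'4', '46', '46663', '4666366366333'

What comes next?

Rewriting the 13 symbols of 4666366366333 one by one yields 46 663 663 663 33 663 663 33 663 663 33 33 33; concatenated:

466636636633366366333663663333333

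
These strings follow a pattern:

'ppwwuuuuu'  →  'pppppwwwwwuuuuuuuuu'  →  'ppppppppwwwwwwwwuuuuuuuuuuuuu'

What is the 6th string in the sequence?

The n-th term is 3n-1 p's then 3n-1 w's then 4n+1 u's (n = 1, 2, …).
For term 6, n = 6, so the run lengths are 17, 17, 25.

pppppppppppppppppwwwwwwwwwwwwwwwwwuuuuuuuuuuuuuuuuuuuuuuuuu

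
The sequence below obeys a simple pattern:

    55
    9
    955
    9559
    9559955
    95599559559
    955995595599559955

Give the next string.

Each term (from the third on) is the previous term followed by the one before it: term 3 = 9·55 = 955.
Continuing: 955995595599559955 · 95599559559 gives term 8.

95599559559955995595599559559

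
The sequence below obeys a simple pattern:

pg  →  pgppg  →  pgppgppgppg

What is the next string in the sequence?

pgppgppgppgppgppgppgppg

Every step duplicates the string with 'p' between the halves.
One more doubling of pgppgppgppg gives the answer.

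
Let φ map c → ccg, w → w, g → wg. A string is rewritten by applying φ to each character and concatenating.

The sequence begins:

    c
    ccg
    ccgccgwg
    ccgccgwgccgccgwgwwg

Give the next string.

φ(ccgccgwgccgccgwgwwg) expands symbol-by-symbol to ccg ccg wg ccg ccg wg w wg ccg ccg wg ccg ccg wg w wg w w wg; joining the 19 pieces gives the next term.

ccgccgwgccgccgwgwwgccgccgwgccgccgwgwwgwwwg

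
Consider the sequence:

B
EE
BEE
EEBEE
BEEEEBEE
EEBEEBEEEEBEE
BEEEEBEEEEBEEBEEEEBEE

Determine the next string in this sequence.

EEBEEBEEEEBEEBEEEEBEEEEBEEBEEEEBEE

From term 3 onward, concatenate the second-to-last term with the last: B·EE = BEE, EE·BEE = EEBEE, …
So term 8 is EEBEEBEEEEBEE·BEEEEBEEEEBEEBEEEEBEE.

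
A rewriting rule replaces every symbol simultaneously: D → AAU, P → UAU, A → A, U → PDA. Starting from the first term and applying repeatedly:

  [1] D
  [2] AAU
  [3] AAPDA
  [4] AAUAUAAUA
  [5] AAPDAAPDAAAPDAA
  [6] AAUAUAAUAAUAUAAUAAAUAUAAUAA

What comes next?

AAPDAAPDAAAPDAAAPDAAPDAAAPDAAAAPDAAPDAAAPDAAA

Replace each of the 27 characters of AAUAUAAUAAUAUAAUAAAUAUAAUAA in place — A A PDA A PDA A A PDA A A PDA A PDA A A PDA A A A PDA A PDA A A PDA A A — and concatenate.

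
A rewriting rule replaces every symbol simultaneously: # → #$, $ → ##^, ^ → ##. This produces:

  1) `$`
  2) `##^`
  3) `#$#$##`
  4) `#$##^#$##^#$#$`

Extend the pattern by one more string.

φ(#$##^#$##^#$#$) expands symbol-by-symbol to #$ ##^ #$ #$ ## #$ ##^ #$ #$ ## #$ ##^ #$ ##^; joining the 14 pieces gives the next term.

#$##^#$#$###$##^#$#$###$##^#$##^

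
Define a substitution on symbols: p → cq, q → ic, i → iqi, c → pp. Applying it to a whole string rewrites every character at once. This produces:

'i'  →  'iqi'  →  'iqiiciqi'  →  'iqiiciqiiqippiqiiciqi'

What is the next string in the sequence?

Applying the rule to each of the 21 symbols of iqiiciqiiqippiqiiciqi gives the pieces iqi ic iqi iqi pp iqi ic iqi iqi ic iqi cq cq iqi ic iqi iqi pp iqi ic iqi, which concatenate to the answer.

iqiiciqiiqippiqiiciqiiqiiciqicqcqiqiiciqiiqippiqiiciqi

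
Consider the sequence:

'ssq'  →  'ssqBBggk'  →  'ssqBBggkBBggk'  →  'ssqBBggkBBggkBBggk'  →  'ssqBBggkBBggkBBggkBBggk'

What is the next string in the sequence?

ssqBBggkBBggkBBggkBBggkBBggk

The strings grow by a fixed suffix BBggk each time.
One more step from ssqBBggkBBggkBBggkBBggk gives the answer.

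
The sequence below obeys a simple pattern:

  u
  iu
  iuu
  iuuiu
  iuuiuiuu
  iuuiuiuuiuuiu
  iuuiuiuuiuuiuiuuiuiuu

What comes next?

From term 3 onward, concatenate the last term with the second-to-last: iu·u = iuu, iuu·iu = iuuiu, …
The next term joins iuuiuiuuiuuiuiuuiuiuu and iuuiuiuuiuuiu.

iuuiuiuuiuuiuiuuiuiuuiuuiuiuuiuuiu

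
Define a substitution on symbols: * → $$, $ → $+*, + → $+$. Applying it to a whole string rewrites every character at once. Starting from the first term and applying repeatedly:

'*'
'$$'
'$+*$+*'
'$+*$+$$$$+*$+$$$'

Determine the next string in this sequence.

Rewriting the 16 symbols of $+*$+$$$$+*$+$$$ one by one yields $+* $+$ $$ $+* $+$ $+* $+* $+* $+* $+$ $$ $+* $+$ $+* $+* $+*; concatenated:

$+*$+$$$$+*$+$$+*$+*$+*$+*$+$$$$+*$+$$+*$+*$+*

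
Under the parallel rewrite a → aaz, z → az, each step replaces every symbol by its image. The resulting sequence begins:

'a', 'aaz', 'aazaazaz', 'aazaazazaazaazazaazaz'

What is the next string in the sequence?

Replace each of the 21 characters of aazaazazaazaazazaazaz in place — aaz aaz az aaz aaz az aaz az aaz aaz az aaz aaz az aaz az aaz aaz az aaz az — and concatenate.

aazaazazaazaazazaazazaazaazazaazaazazaazazaazaazazaazaz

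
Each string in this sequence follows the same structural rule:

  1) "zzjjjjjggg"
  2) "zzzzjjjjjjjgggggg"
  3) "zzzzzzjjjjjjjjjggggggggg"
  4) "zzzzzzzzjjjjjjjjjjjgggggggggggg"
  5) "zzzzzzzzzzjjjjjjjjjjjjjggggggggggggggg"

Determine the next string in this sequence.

zzzzzzzzzzzzjjjjjjjjjjjjjjjgggggggggggggggggg

Reading off run lengths: z runs 2, 4, 6, 8, 10; j runs 5, 7, 9, 11, 13; g runs 3, 6, 9, 12, 15 — each is linear in n (n = 1, 2, …).
Setting n = 6 gives 12, 15, 18 characters in each block.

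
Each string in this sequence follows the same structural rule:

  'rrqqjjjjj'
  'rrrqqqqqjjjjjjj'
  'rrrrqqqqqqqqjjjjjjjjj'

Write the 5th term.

rrrrrrqqqqqqqqqqqqqqjjjjjjjjjjjjj

Term n consists of n+1 r's, followed by 3n-1 q's, followed by 2n+3 j's (n = 1, 2, …).
For term 5, n = 5, so the run lengths are 6, 14, 13.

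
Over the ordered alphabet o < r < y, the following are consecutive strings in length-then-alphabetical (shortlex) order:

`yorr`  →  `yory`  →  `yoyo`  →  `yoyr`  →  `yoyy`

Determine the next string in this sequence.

Treat yoyy as a base-3 numeral over the given alphabet and add one, carrying through any trailing y's.

yroo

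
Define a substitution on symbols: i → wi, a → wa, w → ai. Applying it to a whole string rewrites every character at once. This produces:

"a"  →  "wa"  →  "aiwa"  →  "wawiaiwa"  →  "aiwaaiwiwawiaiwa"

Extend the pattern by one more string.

wawiaiwawawiaiwiaiwaaiwiwawiaiwa

Replace each of the 16 characters of aiwaaiwiwawiaiwa in place — wa wi ai wa wa wi ai wi ai wa ai wi wa wi ai wa — and concatenate.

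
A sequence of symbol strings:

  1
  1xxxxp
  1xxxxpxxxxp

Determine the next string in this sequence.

1xxxxpxxxxpxxxxp

The strings grow by a fixed suffix xxxxp each time.
So the next term is 1xxxxpxxxxp·xxxxp.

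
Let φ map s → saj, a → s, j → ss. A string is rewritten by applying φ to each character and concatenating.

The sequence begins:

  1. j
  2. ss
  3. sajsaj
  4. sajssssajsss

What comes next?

sajssssajsajsajsajssssajsajsaj

Apply φ to sajssssajsss symbol by symbol: s→saj, a→s, j→ss, s→saj, s→saj, s→saj, s→saj, a→s, j→ss, s→saj, s→saj, s→saj; joined: saj s ss saj saj saj saj s ss saj saj saj.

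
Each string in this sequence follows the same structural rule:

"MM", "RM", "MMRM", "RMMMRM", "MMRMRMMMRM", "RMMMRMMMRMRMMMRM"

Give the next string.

Each term (from the third on) is the two preceding terms concatenated in order: term 3 = MM·RM = MMRM.
Continuing: MMRMRMMMRM · RMMMRMMMRMRMMMRM gives term 7.

MMRMRMMMRMRMMMRMMMRMRMMMRM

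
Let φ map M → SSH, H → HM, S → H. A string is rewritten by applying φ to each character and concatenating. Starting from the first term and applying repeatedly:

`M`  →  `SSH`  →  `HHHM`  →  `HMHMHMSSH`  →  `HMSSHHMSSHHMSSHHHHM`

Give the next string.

HMSSHHHHMHMSSHHHHMHMSSHHHHMHMHMHMSSH

Applying the rule to each of the 19 symbols of HMSSHHMSSHHMSSHHHHM gives the pieces HM SSH H H HM HM SSH H H HM HM SSH H H HM HM HM HM SSH, which concatenate to the answer.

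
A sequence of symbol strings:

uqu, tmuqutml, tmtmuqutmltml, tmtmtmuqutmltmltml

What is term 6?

Every step adds tm to the front and tml to the end of the previous string.
From tmtmtmuqutmltmltml, 2 further steps: tmtmtmuqutmltmltml → tmtmtmtmuqutmltmltmltml → (answer).

tmtmtmtmtmuqutmltmltmltmltml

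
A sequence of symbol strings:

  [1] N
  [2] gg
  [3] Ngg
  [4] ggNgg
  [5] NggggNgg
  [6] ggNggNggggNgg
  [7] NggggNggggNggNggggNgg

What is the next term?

Each term (from the third on) is the two preceding terms concatenated in order: term 3 = N·gg = Ngg.
So term 8 is ggNggNggggNgg·NggggNggggNggNggggNgg.

ggNggNggggNggNggggNggggNggNggggNgg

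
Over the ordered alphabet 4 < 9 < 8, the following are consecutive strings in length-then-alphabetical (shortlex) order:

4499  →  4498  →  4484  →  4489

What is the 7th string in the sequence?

4949

Stepping forward 3 times from 4489: 4489 → 4488 → 4944, then the target.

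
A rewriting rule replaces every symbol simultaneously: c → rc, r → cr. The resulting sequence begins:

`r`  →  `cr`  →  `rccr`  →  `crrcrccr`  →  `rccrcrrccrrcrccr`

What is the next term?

Rewriting the 16 symbols of rccrcrrccrrcrccr one by one yields cr rc rc cr rc cr cr rc rc cr cr rc cr rc rc cr; concatenated:

crrcrccrrccrcrrcrccrcrrccrrcrccr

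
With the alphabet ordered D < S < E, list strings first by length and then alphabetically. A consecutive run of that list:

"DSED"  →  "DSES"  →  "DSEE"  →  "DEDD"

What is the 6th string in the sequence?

Advancing 2 positions from DEDD through DEDD → DEDS reaches term 6.

DEDE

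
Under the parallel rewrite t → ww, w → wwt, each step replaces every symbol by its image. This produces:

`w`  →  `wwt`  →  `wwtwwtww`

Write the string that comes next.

Rewriting each symbol of wwtwwtww: w→wwt, w→wwt, t→ww, w→wwt, w→wwt, t→ww, w→wwt, w→wwt, which concatenates to wwt wwt ww wwt wwt ww wwt wwt.

wwtwwtwwwwtwwtwwwwtwwt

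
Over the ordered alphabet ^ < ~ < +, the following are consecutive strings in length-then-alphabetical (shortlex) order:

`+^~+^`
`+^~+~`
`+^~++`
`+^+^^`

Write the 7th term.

+^+~^

Continuing the enumeration 3 steps past +^+^^: +^+^^ → +^+^~ → +^+^+ → (answer).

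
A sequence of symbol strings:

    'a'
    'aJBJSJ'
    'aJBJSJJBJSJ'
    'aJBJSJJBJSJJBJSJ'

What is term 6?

aJBJSJJBJSJJBJSJJBJSJJBJSJ

Every step adds JBJSJ to the end: s(k+1) = s(k)·JBJSJ.
From aJBJSJJBJSJJBJSJ, 2 further steps: aJBJSJJBJSJJBJSJ → aJBJSJJBJSJJBJSJJBJSJ → (answer).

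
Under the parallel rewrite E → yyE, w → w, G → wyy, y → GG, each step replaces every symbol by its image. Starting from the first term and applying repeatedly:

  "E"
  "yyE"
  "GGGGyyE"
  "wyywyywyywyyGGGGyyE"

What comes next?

Replace each of the 19 characters of wyywyywyywyyGGGGyyE in place — w GG GG w GG GG w GG GG w GG GG wyy wyy wyy wyy GG GG yyE — and concatenate.

wGGGGwGGGGwGGGGwGGGGwyywyywyywyyGGGGyyE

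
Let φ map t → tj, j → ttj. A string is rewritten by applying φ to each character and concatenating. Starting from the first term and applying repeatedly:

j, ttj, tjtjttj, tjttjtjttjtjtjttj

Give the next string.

tjttjtjtjttjtjttjtjtjttjtjttjtjttjtjtjttj

Applying the rule to each of the 17 symbols of tjttjtjttjtjtjttj gives the pieces tj ttj tj tj ttj tj ttj tj tj ttj tj ttj tj ttj tj tj ttj, which concatenate to the answer.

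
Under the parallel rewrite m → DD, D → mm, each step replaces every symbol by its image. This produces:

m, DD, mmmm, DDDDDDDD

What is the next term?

Apply φ to DDDDDDDD symbol by symbol: D→mm, D→mm, D→mm, D→mm, D→mm, D→mm, D→mm, D→mm; joined: mm mm mm mm mm mm mm mm.

mmmmmmmmmmmmmmmm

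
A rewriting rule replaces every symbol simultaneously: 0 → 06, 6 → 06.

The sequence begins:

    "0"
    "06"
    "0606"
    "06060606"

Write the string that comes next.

Apply φ to 06060606 symbol by symbol: 0→06, 6→06, 0→06, 6→06, 0→06, 6→06, 0→06, 6→06; joined: 06 06 06 06 06 06 06 06.

0606060606060606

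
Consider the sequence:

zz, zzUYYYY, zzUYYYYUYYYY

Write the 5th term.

The strings grow by a fixed suffix UYYYY each time.
From zzUYYYYUYYYY, 2 further steps: zzUYYYYUYYYY → zzUYYYYUYYYYUYYYY → (answer).

zzUYYYYUYYYYUYYYYUYYYY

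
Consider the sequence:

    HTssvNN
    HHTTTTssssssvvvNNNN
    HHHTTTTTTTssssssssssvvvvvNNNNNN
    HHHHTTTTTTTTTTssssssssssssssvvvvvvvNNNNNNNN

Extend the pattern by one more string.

HHHHHTTTTTTTTTTTTTssssssssssssssssssvvvvvvvvvNNNNNNNNNN

The n-th term is n H's then 3n-2 T's then 4n-2 s's then 2n-1 v's then 2n N's (n = 1, 2, …).
For the next term, n = 5, so the run lengths are 5, 13, 18, 9, 10.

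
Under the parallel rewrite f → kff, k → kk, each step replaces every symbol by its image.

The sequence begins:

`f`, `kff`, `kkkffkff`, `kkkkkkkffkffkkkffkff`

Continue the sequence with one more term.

kkkkkkkkkkkkkkkffkffkkkffkffkkkkkkkffkffkkkffkff

φ(kkkkkkkffkffkkkffkff) expands symbol-by-symbol to kk kk kk kk kk kk kk kff kff kk kff kff kk kk kk kff kff kk kff kff; joining the 20 pieces gives the next term.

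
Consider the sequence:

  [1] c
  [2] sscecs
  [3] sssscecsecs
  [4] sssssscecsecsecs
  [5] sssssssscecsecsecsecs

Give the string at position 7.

Every step adds ss to the front and ecs to the end of the previous string.
From sssssssscecsecsecsecs, 2 further steps: sssssssscecsecsecsecs → sssssssssscecsecsecsecsecs → (answer).

sssssssssssscecsecsecsecsecsecs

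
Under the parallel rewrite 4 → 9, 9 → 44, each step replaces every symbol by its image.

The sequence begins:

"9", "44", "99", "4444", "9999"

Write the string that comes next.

Apply φ to 9999 symbol by symbol: 9→44, 9→44, 9→44, 9→44; joined: 44 44 44 44.

44444444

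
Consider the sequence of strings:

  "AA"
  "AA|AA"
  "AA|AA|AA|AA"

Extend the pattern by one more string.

s(k+1) = s(k)·|·s(k) — each term doubles the last with '|' between the halves.
So the next term is two copies of AA|AA|AA|AA with '|' between the halves.

AA|AA|AA|AA|AA|AA|AA|AA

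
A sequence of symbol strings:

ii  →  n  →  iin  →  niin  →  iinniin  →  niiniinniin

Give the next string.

Each term (from the third on) is the two preceding terms concatenated in order: term 3 = ii·n = iin.
So term 7 is iinniin·niiniinniin.

iinniinniiniinniin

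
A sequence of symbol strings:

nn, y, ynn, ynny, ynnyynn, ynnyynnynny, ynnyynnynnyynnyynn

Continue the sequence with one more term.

This is a Fibonacci-style word recurrence s(k) = s(k−1)·s(k−2): e.g. y·nn = ynn.
So term 8 is ynnyynnynnyynnyynn·ynnyynnynny.

ynnyynnynnyynnyynnynnyynnynny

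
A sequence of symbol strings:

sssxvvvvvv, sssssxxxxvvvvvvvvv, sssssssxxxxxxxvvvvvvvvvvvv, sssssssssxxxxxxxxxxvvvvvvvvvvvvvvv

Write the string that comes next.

Reading off run lengths: s runs 3, 5, 7, 9; x runs 1, 4, 7, 10; v runs 6, 9, 12, 15 — each is linear in n (n = 1, 2, …).
For the next term, n = 5, so the run lengths are 11, 13, 18.

sssssssssssxxxxxxxxxxxxxvvvvvvvvvvvvvvvvvv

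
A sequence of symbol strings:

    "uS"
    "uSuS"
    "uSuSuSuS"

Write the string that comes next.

uSuSuSuSuSuSuSuS

Every step duplicates the string.
So the next term is two copies of uSuSuSuS.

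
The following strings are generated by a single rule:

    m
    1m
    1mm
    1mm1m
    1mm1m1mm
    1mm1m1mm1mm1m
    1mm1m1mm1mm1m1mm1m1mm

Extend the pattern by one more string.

Each term (from the third on) is the previous term followed by the one before it: term 3 = 1m·m = 1mm.
So term 8 is 1mm1m1mm1mm1m1mm1m1mm·1mm1m1mm1mm1m.

1mm1m1mm1mm1m1mm1m1mm1mm1m1mm1mm1m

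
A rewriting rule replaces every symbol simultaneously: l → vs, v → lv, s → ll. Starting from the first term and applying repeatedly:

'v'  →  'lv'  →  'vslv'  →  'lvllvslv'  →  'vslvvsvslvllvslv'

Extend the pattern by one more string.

Applying the rule to each of the 16 symbols of vslvvsvslvllvslv gives the pieces lv ll vs lv lv ll lv ll vs lv vs vs lv ll vs lv, which concatenate to the answer.

lvllvslvlvlllvllvslvvsvslvllvslv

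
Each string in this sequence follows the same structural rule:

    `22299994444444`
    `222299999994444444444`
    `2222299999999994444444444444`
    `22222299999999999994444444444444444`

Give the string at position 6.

Each string has the form 2^{n+1} 9^{3n-2} 4^{3n+1}, where the shown terms are n = 2, 3, 4, 5.
For term 6, n = 7, so the run lengths are 8, 19, 22.

2222222299999999999999999994444444444444444444444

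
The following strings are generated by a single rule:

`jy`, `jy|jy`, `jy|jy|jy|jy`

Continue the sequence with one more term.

jy|jy|jy|jy|jy|jy|jy|jy

Each string is two copies of the previous one joined by '|'.
So the next term is two copies of jy|jy|jy|jy with '|' between the halves.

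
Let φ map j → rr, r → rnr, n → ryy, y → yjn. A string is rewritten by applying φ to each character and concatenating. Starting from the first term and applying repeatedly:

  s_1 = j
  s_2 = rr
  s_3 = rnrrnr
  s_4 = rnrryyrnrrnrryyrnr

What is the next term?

Rewriting the 18 symbols of rnrryyrnrrnrryyrnr one by one yields rnr ryy rnr rnr yjn yjn rnr ryy rnr rnr ryy rnr rnr yjn yjn rnr ryy rnr; concatenated:

rnrryyrnrrnryjnyjnrnrryyrnrrnrryyrnrrnryjnyjnrnrryyrnr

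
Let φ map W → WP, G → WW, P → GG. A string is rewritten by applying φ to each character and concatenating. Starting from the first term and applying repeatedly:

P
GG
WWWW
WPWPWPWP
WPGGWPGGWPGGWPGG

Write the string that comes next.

WPGGWWWWWPGGWWWWWPGGWWWWWPGGWWWW

Replace each of the 16 characters of WPGGWPGGWPGGWPGG in place — WP GG WW WW WP GG WW WW WP GG WW WW WP GG WW WW — and concatenate.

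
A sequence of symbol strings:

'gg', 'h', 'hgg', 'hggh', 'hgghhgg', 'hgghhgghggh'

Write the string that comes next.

This is a Fibonacci-style word recurrence s(k) = s(k−1)·s(k−2): e.g. h·gg = hgg.
So term 7 is hgghhgghggh·hgghhgg.

hgghhgghgghhgghhgg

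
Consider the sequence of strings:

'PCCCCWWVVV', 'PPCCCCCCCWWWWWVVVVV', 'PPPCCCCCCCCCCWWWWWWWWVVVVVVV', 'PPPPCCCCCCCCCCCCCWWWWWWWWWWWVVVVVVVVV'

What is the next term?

Term n consists of n P's, followed by 3n+1 C's, followed by 3n-1 W's, followed by 2n+1 V's (n = 1, 2, …).
At n = 5 the blocks have lengths 5, 16, 14, 11.

PPPPPCCCCCCCCCCCCCCCCWWWWWWWWWWWWWWVVVVVVVVVVV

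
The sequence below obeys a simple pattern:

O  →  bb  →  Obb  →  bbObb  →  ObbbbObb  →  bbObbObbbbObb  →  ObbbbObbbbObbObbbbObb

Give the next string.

bbObbObbbbObbObbbbObbbbObbObbbbObb

Each term (from the third on) is the two preceding terms concatenated in order: term 3 = O·bb = Obb.
Continuing: bbObbObbbbObb · ObbbbObbbbObbObbbbObb gives term 8.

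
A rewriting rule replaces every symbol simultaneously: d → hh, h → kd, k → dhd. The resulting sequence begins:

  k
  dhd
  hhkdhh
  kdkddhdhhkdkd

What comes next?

dhdhhdhdhhhhkdhhkdkddhdhhdhdhh

Replace each of the 13 characters of kdkddhdhhkdkd in place — dhd hh dhd hh hh kd hh kd kd dhd hh dhd hh — and concatenate.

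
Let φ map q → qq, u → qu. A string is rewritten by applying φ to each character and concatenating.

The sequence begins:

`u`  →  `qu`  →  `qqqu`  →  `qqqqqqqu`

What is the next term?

qqqqqqqqqqqqqqqu

Rewriting each symbol of qqqqqqqu: q→qq, q→qq, q→qq, q→qq, q→qq, q→qq, q→qq, u→qu, which concatenates to qq qq qq qq qq qq qq qu.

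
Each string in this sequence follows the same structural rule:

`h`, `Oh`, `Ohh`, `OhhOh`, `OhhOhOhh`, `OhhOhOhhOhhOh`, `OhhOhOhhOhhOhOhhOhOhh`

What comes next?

OhhOhOhhOhhOhOhhOhOhhOhhOhOhhOhhOh

Each term (from the third on) is the previous term followed by the one before it: term 3 = Oh·h = Ohh.
The next term joins OhhOhOhhOhhOhOhhOhOhh and OhhOhOhhOhhOh.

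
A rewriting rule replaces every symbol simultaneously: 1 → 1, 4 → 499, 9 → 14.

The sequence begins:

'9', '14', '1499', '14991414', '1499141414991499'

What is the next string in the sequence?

φ(1499141414991499) expands symbol-by-symbol to 1 499 14 14 1 499 1 499 1 499 14 14 1 499 14 14; joining the 16 pieces gives the next term.

14991414149914991499141414991414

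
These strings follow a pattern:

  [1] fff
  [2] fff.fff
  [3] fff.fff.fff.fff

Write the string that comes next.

s(k+1) = s(k)·.·s(k) — each term doubles the last with '.' between the halves.
So the next term is two copies of fff.fff.fff.fff with '.' between the halves.

fff.fff.fff.fff.fff.fff.fff.fff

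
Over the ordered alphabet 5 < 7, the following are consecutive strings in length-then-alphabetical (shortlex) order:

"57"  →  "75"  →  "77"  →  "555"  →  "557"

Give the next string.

Treat 557 as a base-2 numeral over the given alphabet and add one, carrying through any trailing 7's.

575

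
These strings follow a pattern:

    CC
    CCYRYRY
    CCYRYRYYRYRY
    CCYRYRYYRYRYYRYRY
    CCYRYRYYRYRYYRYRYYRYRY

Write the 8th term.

Every step adds YRYRY to the end: s(k+1) = s(k)·YRYRY.
From CCYRYRYYRYRYYRYRYYRYRY, 3 further steps: CCYRYRYYRYRYYRYRYYRYRY → CCYRYRYYRYRYYRYRYYRYRYYRYRY → CCYRYRYYRYRYYRYRYYRYRYYRYRYYRYRY → (answer).

CCYRYRYYRYRYYRYRYYRYRYYRYRYYRYRYYRYRY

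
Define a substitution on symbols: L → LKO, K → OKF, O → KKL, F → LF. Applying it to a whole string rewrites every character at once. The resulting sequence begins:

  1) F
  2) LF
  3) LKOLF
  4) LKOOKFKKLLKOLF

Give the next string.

LKOOKFKKLKKLOKFLFOKFOKFLKOLKOOKFKKLLKOLF

Applying the rule to each of the 14 symbols of LKOOKFKKLLKOLF gives the pieces LKO OKF KKL KKL OKF LF OKF OKF LKO LKO OKF KKL LKO LF, which concatenate to the answer.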